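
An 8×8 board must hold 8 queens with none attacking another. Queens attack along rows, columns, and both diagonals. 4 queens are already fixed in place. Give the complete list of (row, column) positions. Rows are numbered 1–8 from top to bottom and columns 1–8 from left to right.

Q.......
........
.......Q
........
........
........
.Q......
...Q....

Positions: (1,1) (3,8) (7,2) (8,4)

(1,1) (2,5) (3,8) (4,6) (5,3) (6,7) (7,2) (8,4)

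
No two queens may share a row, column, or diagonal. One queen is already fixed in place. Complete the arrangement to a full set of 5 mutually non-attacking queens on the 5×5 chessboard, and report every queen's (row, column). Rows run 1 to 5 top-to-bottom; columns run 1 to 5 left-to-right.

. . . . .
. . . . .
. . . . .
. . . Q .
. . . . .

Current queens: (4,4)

(1,3) (2,5) (3,2) (4,4) (5,1)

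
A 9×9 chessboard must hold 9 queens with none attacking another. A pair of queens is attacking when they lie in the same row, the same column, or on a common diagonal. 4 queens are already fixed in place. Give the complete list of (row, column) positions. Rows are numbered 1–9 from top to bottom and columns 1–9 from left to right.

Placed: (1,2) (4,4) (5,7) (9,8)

Row 2: attacked by (1,2)→{1,2,3}; (4,4)→{2,4,6}; (5,7)→{4,7}; (9,8)→{1,8}. Safe: 5, 9. Place at column 9.
Row 3: attacked by (1,2)→{2,4}; (2,9)→{8,9}; (4,4)→{3,4,5}; (5,7)→{5,7,9}; (9,8)→{2,8}. Safe: 1, 6. Place at column 6.
Row 6: attacked by (1,2)→{2,7}; (2,9)→{5,9}; (3,6)→{3,6,9}; (4,4)→{2,4,6}; (5,7)→{6,7,8}; (9,8)→{5,8}. Safe: 1. Place at column 1.
Row 7: attacked by (1,2)→{2,8}; (2,9)→{4,9}; (3,6)→{2,6}; (4,4)→{1,4,7}; (5,7)→{5,7,9}; (6,1)→{1,2}; (9,8)→{6,8}. Safe: 3. Place at column 3.
Row 8: attacked by (1,2)→{2,9}; (2,9)→{3,9}; (3,6)→{1,6}; (4,4)→{4,8}; (5,7)→{4,7}; (6,1)→{1,3}; (7,3)→{2,3,4}; (9,8)→{7,8,9}. Safe: 5. Place at column 5.
Columns [2, 9, 6, 4, 7, 1, 3, 5, 8], r−c [-1, -7, -3, 0, -2, 5, 4, 3, 1], r+c [3, 11, 9, 8, 12, 7, 10, 13, 17] are all distinct, so no two queens attack.

(1,2) (2,9) (3,6) (4,4) (5,7) (6,1) (7,3) (8,5) (9,8)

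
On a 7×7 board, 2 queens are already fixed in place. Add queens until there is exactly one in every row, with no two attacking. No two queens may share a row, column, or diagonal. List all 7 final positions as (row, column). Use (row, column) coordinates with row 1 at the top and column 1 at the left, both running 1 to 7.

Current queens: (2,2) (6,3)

(1,7) (2,2) (3,4) (4,6) (5,1) (6,3) (7,5)

Row 1: attacked by (2,2)→{1,2,3}; (6,3)→{3}. Safe: 4, 5, 6, 7. Place at column 7.
Row 3: attacked by (1,7)→{5,7}; (2,2)→{1,2,3}; (6,3)→{3,6}. Safe: 4. Place at column 4.
Row 4: attacked by (1,7)→{4,7}; (2,2)→{2,4}; (3,4)→{3,4,5}; (6,3)→{1,3,5}. Safe: 6. Place at column 6.
Row 5: attacked by (1,7)→{3,7}; (2,2)→{2,5}; (3,4)→{2,4,6}; (4,6)→{5,6,7}; (6,3)→{2,3,4}. Safe: 1. Place at column 1.
Row 7: attacked by (1,7)→{1,7}; (2,2)→{2,7}; (3,4)→{4}; (4,6)→{3,6}; (5,1)→{1,3}; (6,3)→{2,3,4}. Safe: 5. Place at column 5.
Columns [7, 2, 4, 6, 1, 3, 5], r−c [-6, 0, -1, -2, 4, 3, 2], r+c [8, 4, 7, 10, 6, 9, 12] are all distinct, so no two queens attack.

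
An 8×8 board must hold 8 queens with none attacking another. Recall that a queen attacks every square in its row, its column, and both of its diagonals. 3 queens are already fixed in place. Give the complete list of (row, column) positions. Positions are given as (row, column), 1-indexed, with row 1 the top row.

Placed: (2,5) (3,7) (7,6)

(1,2) (2,5) (3,7) (4,4) (5,1) (6,8) (7,6) (8,3)

Row 1: attacked by (2,5)→{4,5,6}; (3,7)→{5,7}; (7,6)→{6}. Safe: 1, 2, 3, 8. Place at column 2.
Row 4: attacked by (1,2)→{2,5}; (2,5)→{3,5,7}; (3,7)→{6,7,8}; (7,6)→{3,6}. Safe: 1, 4. Place at column 4.
Row 5: attacked by (1,2)→{2,6}; (2,5)→{2,5,8}; (3,7)→{5,7}; (4,4)→{3,4,5}; (7,6)→{4,6,8}. Safe: 1. Place at column 1.
Row 6: attacked by (1,2)→{2,7}; (2,5)→{1,5}; (3,7)→{4,7}; (4,4)→{2,4,6}; (5,1)→{1,2}; (7,6)→{5,6,7}. Safe: 3, 8. Place at column 8.
Row 8: attacked by (1,2)→{2}; (2,5)→{5}; (3,7)→{2,7}; (4,4)→{4,8}; (5,1)→{1,4}; (6,8)→{6,8}; (7,6)→{5,6,7}. Safe: 3. Place at column 3.
Columns [2, 5, 7, 4, 1, 8, 6, 3], r−c [-1, -3, -4, 0, 4, -2, 1, 5], r+c [3, 7, 10, 8, 6, 14, 13, 11] are all distinct, so no two queens attack.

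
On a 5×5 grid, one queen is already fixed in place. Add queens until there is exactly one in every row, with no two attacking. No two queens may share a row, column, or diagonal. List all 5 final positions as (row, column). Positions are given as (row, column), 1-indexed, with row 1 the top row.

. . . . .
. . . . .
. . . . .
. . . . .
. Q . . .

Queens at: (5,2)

Row 1: attacked by (5,2)→{2}. Safe: 1, 3, 4, 5. Place at column 4.
Row 2: attacked by (1,4)→{3,4,5}; (5,2)→{2,5}. Safe: 1. Place at column 1.
Row 3: attacked by (1,4)→{2,4}; (2,1)→{1,2}; (5,2)→{2,4}. Safe: 3, 5. Place at column 3.
Row 4: attacked by (1,4)→{1,4}; (2,1)→{1,3}; (3,3)→{2,3,4}; (5,2)→{1,2,3}. Safe: 5. Place at column 5.
Columns [4, 1, 3, 5, 2], r−c [-3, 1, 0, -1, 3], r+c [5, 3, 6, 9, 7] are all distinct, so no two queens attack.

(1,4) (2,1) (3,3) (4,5) (5,2)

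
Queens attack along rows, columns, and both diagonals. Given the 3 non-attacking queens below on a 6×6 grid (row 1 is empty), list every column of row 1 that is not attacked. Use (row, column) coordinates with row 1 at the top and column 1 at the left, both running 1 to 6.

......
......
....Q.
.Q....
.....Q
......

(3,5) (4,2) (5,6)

columns 1, 4

(3,5) attacks row 1 at column 5 and diagonals 3.
(4,2) attacks row 1 at column 2 and diagonals 5.
(5,6) attacks row 1 at column 6 and diagonals 2.
Attacked columns: {2, 3, 5, 6}. Safe: {1, 4}.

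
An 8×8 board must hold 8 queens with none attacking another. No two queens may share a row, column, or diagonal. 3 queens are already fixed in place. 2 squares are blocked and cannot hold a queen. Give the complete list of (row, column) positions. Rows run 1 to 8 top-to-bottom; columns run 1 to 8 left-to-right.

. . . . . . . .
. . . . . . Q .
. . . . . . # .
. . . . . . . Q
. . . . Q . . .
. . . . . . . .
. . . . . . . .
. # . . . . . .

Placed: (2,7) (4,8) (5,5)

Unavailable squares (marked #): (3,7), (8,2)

(1,3) (2,7) (3,2) (4,8) (5,5) (6,1) (7,4) (8,6)

Row 1: attacked by (2,7)→{6,7,8}; (4,8)→{5,8}; (5,5)→{1,5}. Safe: 2, 3, 4. Place at column 3.
Row 3: attacked by (1,3)→{1,3,5}; (2,7)→{6,7,8}; (4,8)→{7,8}; (5,5)→{3,5,7}. Blocked: 7. Safe: 2, 4. Place at column 2.
Row 6: attacked by (1,3)→{3,8}; (2,7)→{3,7}; (3,2)→{2,5}; (4,8)→{6,8}; (5,5)→{4,5,6}. Safe: 1. Place at column 1.
Row 7: attacked by (1,3)→{3}; (2,7)→{2,7}; (3,2)→{2,6}; (4,8)→{5,8}; (5,5)→{3,5,7}; (6,1)→{1,2}. Safe: 4. Place at column 4.
Row 8: attacked by (1,3)→{3}; (2,7)→{1,7}; (3,2)→{2,7}; (4,8)→{4,8}; (5,5)→{2,5,8}; (6,1)→{1,3}; (7,4)→{3,4,5}. Blocked: 2. Safe: 6. Place at column 6.
Columns [3, 7, 2, 8, 5, 1, 4, 6], r−c [-2, -5, 1, -4, 0, 5, 3, 2], r+c [4, 9, 5, 12, 10, 7, 11, 14] are all distinct, so no two queens attack.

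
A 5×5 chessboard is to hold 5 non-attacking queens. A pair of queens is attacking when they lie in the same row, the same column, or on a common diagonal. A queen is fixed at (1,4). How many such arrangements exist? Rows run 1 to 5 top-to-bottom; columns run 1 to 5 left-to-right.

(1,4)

2

Branch on row 2: col 1 → 1; col 2 → 1.
Sum: 1 + 1 = 2.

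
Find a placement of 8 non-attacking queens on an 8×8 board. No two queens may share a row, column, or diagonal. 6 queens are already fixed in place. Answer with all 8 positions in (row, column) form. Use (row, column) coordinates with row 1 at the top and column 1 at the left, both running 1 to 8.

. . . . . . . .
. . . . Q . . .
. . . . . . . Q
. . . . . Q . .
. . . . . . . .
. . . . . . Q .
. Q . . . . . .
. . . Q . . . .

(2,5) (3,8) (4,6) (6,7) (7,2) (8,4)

(1,1) (2,5) (3,8) (4,6) (5,3) (6,7) (7,2) (8,4)

Row 1: attacked by (2,5)→{4,5,6}; (3,8)→{6,8}; (4,6)→{3,6}; (6,7)→{2,7}; (7,2)→{2,8}; (8,4)→{4}. Safe: 1. Place at column 1.
Row 5: attacked by (1,1)→{1,5}; (2,5)→{2,5,8}; (3,8)→{6,8}; (4,6)→{5,6,7}; (6,7)→{6,7,8}; (7,2)→{2,4}; (8,4)→{1,4,7}. Safe: 3. Place at column 3.
Columns [1, 5, 8, 6, 3, 7, 2, 4], r−c [0, -3, -5, -2, 2, -1, 5, 4], r+c [2, 7, 11, 10, 8, 13, 9, 12] are all distinct, so no two queens attack.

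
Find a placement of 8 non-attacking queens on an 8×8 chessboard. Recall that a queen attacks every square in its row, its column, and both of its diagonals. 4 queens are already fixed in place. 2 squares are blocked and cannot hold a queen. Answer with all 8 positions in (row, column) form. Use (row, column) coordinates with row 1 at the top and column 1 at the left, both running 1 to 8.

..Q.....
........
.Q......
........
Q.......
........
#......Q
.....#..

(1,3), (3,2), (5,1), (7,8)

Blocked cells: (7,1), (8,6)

Row 2: attacked by (1,3)→{2,3,4}; (3,2)→{1,2,3}; (5,1)→{1,4}; (7,8)→{3,8}. Safe: 5, 6, 7. Place at column 6.
Row 4: attacked by (1,3)→{3,6}; (2,6)→{4,6,8}; (3,2)→{1,2,3}; (5,1)→{1,2}; (7,8)→{5,8}. Safe: 7. Place at column 7.
Row 6: attacked by (1,3)→{3,8}; (2,6)→{2,6}; (3,2)→{2,5}; (4,7)→{5,7}; (5,1)→{1,2}; (7,8)→{7,8}. Safe: 4. Place at column 4.
Row 8: attacked by (1,3)→{3}; (2,6)→{6}; (3,2)→{2,7}; (4,7)→{3,7}; (5,1)→{1,4}; (6,4)→{2,4,6}; (7,8)→{7,8}. Blocked: 6. Safe: 5. Place at column 5.
Columns [3, 6, 2, 7, 1, 4, 8, 5], r−c [-2, -4, 1, -3, 4, 2, -1, 3], r+c [4, 8, 5, 11, 6, 10, 15, 13] are all distinct, so no two queens attack.

(1,3) (2,6) (3,2) (4,7) (5,1) (6,4) (7,8) (8,5)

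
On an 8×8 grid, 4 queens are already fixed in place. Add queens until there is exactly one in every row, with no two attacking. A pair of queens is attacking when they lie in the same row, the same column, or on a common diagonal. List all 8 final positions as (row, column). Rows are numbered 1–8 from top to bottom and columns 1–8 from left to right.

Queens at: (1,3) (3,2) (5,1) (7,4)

Row 2: attacked by (1,3)→{2,3,4}; (3,2)→{1,2,3}; (5,1)→{1,4}; (7,4)→{4}. Safe: 5, 6, 7, 8. Place at column 5.
Row 4: attacked by (1,3)→{3,6}; (2,5)→{3,5,7}; (3,2)→{1,2,3}; (5,1)→{1,2}; (7,4)→{1,4,7}. Safe: 8. Place at column 8.
Row 6: attacked by (1,3)→{3,8}; (2,5)→{1,5}; (3,2)→{2,5}; (4,8)→{6,8}; (5,1)→{1,2}; (7,4)→{3,4,5}. Safe: 7. Place at column 7.
Row 8: attacked by (1,3)→{3}; (2,5)→{5}; (3,2)→{2,7}; (4,8)→{4,8}; (5,1)→{1,4}; (6,7)→{5,7}; (7,4)→{3,4,5}. Safe: 6. Place at column 6.
Columns [3, 5, 2, 8, 1, 7, 4, 6], r−c [-2, -3, 1, -4, 4, -1, 3, 2], r+c [4, 7, 5, 12, 6, 13, 11, 14] are all distinct, so no two queens attack.

(1,3) (2,5) (3,2) (4,8) (5,1) (6,7) (7,4) (8,6)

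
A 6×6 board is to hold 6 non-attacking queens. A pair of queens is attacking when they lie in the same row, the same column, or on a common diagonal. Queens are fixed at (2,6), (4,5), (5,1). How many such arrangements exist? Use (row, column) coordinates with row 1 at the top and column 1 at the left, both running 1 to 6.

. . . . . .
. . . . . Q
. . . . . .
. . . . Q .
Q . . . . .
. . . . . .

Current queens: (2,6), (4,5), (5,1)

Branch on row 1: col 3 → 1; col 4 → 0.
Sum: 1 + 0 = 1.

1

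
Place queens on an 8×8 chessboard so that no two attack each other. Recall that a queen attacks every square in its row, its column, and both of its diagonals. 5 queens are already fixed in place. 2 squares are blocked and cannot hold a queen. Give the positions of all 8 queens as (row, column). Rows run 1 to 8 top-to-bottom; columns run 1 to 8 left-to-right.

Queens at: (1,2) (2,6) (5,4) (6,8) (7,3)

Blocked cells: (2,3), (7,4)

Row 3: attacked by (1,2)→{2,4}; (2,6)→{5,6,7}; (5,4)→{2,4,6}; (6,8)→{5,8}; (7,3)→{3,7}. Safe: 1. Place at column 1.
Row 4: attacked by (1,2)→{2,5}; (2,6)→{4,6,8}; (3,1)→{1,2}; (5,4)→{3,4,5}; (6,8)→{6,8}; (7,3)→{3,6}. Safe: 7. Place at column 7.
Row 8: attacked by (1,2)→{2}; (2,6)→{6}; (3,1)→{1,6}; (4,7)→{3,7}; (5,4)→{1,4,7}; (6,8)→{6,8}; (7,3)→{2,3,4}. Safe: 5. Place at column 5.
Columns [2, 6, 1, 7, 4, 8, 3, 5], r−c [-1, -4, 2, -3, 1, -2, 4, 3], r+c [3, 8, 4, 11, 9, 14, 10, 13] are all distinct, so no two queens attack.

(1,2) (2,6) (3,1) (4,7) (5,4) (6,8) (7,3) (8,5)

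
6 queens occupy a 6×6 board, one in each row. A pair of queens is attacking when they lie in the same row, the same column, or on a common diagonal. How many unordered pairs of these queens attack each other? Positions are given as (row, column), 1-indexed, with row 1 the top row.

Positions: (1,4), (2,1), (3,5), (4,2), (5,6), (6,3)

All columns are distinct and no two queens satisfy |Δrow| = |Δcol|, so no pair attacks.

0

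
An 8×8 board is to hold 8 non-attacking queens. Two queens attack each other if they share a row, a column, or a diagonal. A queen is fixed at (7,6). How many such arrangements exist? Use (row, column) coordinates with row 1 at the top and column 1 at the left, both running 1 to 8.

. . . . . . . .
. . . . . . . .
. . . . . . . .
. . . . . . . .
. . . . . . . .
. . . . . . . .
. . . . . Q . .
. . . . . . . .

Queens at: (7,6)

14

Branch on row 1: col 1 → 1; col 2 → 3; col 3 → 0; col 4 → 3; col 5 → 6; col 7 → 1; col 8 → 0.
Sum: 1 + 3 + 0 + 3 + 6 + 1 + 0 = 14.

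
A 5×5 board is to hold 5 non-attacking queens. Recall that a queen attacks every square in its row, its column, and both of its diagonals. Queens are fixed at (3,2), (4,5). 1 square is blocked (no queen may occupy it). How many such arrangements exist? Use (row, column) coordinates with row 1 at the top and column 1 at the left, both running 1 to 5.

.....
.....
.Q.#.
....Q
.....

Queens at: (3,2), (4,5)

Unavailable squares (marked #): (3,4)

1

Branch on row 1: col 1 → 1; col 3 → 0.
Sum: 1 + 0 = 1.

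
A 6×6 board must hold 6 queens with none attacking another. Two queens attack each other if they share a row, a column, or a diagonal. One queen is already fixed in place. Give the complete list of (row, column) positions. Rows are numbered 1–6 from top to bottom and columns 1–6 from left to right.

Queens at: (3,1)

(1,5) (2,3) (3,1) (4,6) (5,4) (6,2)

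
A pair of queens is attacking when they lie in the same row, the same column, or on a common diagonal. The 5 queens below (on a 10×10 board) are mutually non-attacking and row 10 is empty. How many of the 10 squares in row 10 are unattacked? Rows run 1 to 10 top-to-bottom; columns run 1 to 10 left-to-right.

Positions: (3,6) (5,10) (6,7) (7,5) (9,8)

(3,6) attacks row 10 at column 6.
(5,10) attacks row 10 at column 10 and diagonals 5.
(6,7) attacks row 10 at column 7 and diagonals 3.
(7,5) attacks row 10 at column 5 and diagonals 2, 8.
(9,8) attacks row 10 at column 8 and diagonals 7, 9.
Attacked columns: {2, 3, 5, 6, 7, 8, 9, 10}. Safe: {1, 4}.

2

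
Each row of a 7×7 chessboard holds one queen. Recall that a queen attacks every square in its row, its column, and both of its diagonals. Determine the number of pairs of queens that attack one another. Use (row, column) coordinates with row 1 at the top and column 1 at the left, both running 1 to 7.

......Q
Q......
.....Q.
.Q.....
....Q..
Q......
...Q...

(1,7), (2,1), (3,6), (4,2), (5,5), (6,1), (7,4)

1

Same column: (2,1)–(6,1) (column 1).
Total attacking pairs: 1.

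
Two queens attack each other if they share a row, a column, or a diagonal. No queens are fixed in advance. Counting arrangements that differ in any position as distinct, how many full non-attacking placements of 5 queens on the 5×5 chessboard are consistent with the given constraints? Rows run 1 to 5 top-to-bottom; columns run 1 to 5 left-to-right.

10

Branch on row 1: col 1 → 2; col 2 → 2; col 3 → 2; col 4 → 2; col 5 → 2.
Sum: 2 + 2 + 2 + 2 + 2 = 10.
(This is the classic 5-queens count.)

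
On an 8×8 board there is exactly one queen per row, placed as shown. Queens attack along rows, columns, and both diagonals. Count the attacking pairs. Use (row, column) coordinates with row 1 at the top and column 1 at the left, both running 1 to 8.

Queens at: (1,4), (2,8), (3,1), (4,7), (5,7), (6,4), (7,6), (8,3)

Same column: (1,4)–(6,4) (column 4); (4,7)–(5,7) (column 7).
Same diagonal: (1,4)–(4,7) (|1−4| = |4−7| = 3); (2,8)–(6,4) (|2−6| = |8−4| = 4); (3,1)–(6,4) (|3−6| = |1−4| = 3); (4,7)–(8,3) (|4−8| = |7−3| = 4).
Total attacking pairs: 6.

6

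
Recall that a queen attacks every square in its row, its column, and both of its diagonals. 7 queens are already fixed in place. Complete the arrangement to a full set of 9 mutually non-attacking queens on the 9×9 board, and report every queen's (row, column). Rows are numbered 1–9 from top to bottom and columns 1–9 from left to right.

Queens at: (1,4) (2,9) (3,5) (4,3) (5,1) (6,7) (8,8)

Row 7: attacked by (1,4)→{4}; (2,9)→{4,9}; (3,5)→{1,5,9}; (4,3)→{3,6}; (5,1)→{1,3}; (6,7)→{6,7,8}; (8,8)→{7,8,9}. Safe: 2. Place at column 2.
Row 9: attacked by (1,4)→{4}; (2,9)→{2,9}; (3,5)→{5}; (4,3)→{3,8}; (5,1)→{1,5}; (6,7)→{4,7}; (7,2)→{2,4}; (8,8)→{7,8,9}. Safe: 6. Place at column 6.
Columns [4, 9, 5, 3, 1, 7, 2, 8, 6], r−c [-3, -7, -2, 1, 4, -1, 5, 0, 3], r+c [5, 11, 8, 7, 6, 13, 9, 16, 15] are all distinct, so no two queens attack.

(1,4) (2,9) (3,5) (4,3) (5,1) (6,7) (7,2) (8,8) (9,6)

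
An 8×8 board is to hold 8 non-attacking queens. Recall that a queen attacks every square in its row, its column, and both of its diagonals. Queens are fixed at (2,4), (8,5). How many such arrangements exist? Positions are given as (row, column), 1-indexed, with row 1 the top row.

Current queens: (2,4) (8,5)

Branch on row 1: col 1 → 0; col 2 → 1; col 6 → 0; col 7 → 1; col 8 → 1.
Sum: 0 + 1 + 0 + 1 + 1 = 3.

3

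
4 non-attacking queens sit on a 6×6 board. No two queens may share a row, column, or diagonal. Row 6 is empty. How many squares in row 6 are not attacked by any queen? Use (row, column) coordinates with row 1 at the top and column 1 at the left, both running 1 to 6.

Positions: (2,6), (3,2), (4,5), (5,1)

1

(2,6) attacks row 6 at column 6 and diagonals 2.
(3,2) attacks row 6 at column 2 and diagonals 5.
(4,5) attacks row 6 at column 5 and diagonals 3.
(5,1) attacks row 6 at column 1 and diagonals 2.
Attacked columns: {1, 2, 3, 5, 6}. Safe: {4}.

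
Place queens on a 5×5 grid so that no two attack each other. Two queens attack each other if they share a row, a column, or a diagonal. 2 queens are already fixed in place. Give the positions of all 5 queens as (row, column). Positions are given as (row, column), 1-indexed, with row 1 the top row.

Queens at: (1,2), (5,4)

Row 2: attacked by (1,2)→{1,2,3}; (5,4)→{1,4}. Safe: 5. Place at column 5.
Row 3: attacked by (1,2)→{2,4}; (2,5)→{4,5}; (5,4)→{2,4}. Safe: 1, 3. Place at column 3.
Row 4: attacked by (1,2)→{2,5}; (2,5)→{3,5}; (3,3)→{2,3,4}; (5,4)→{3,4,5}. Safe: 1. Place at column 1.
Columns [2, 5, 3, 1, 4], r−c [-1, -3, 0, 3, 1], r+c [3, 7, 6, 5, 9] are all distinct, so no two queens attack.

(1,2) (2,5) (3,3) (4,1) (5,4)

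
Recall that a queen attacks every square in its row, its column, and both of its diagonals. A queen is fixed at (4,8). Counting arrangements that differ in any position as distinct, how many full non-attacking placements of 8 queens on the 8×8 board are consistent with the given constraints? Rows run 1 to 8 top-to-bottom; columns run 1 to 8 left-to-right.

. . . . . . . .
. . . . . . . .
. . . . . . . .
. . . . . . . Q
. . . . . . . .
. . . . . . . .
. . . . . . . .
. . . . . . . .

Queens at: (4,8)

Branch on row 1: col 1 → 1; col 2 → 2; col 3 → 4; col 4 → 5; col 6 → 4; col 7 → 2.
Sum: 1 + 2 + 4 + 5 + 4 + 2 = 18.

18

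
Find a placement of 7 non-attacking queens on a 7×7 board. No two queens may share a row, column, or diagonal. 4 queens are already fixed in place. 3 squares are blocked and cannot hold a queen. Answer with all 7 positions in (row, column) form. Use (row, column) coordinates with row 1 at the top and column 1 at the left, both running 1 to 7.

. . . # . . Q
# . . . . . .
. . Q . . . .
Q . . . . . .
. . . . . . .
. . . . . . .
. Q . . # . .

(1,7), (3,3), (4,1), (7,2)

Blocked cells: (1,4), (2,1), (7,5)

Row 2: attacked by (1,7)→{6,7}; (3,3)→{2,3,4}; (4,1)→{1,3}; (7,2)→{2,7}. Blocked: 1. Safe: 5. Place at column 5.
Row 5: attacked by (1,7)→{3,7}; (2,5)→{2,5}; (3,3)→{1,3,5}; (4,1)→{1,2}; (7,2)→{2,4}. Safe: 6. Place at column 6.
Row 6: attacked by (1,7)→{2,7}; (2,5)→{1,5}; (3,3)→{3,6}; (4,1)→{1,3}; (5,6)→{5,6,7}; (7,2)→{1,2,3}. Safe: 4. Place at column 4.
Columns [7, 5, 3, 1, 6, 4, 2], r−c [-6, -3, 0, 3, -1, 2, 5], r+c [8, 7, 6, 5, 11, 10, 9] are all distinct, so no two queens attack.

(1,7) (2,5) (3,3) (4,1) (5,6) (6,4) (7,2)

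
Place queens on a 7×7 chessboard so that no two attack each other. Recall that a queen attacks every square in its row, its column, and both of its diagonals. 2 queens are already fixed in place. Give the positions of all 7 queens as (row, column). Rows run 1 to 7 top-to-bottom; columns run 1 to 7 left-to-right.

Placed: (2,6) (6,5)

Row 1: attacked by (2,6)→{5,6,7}; (6,5)→{5}. Safe: 1, 2, 3, 4. Place at column 1.
Row 3: attacked by (1,1)→{1,3}; (2,6)→{5,6,7}; (6,5)→{2,5}. Safe: 4. Place at column 4.
Row 4: attacked by (1,1)→{1,4}; (2,6)→{4,6}; (3,4)→{3,4,5}; (6,5)→{3,5,7}. Safe: 2. Place at column 2.
Row 5: attacked by (1,1)→{1,5}; (2,6)→{3,6}; (3,4)→{2,4,6}; (4,2)→{1,2,3}; (6,5)→{4,5,6}. Safe: 7. Place at column 7.
Row 7: attacked by (1,1)→{1,7}; (2,6)→{1,6}; (3,4)→{4}; (4,2)→{2,5}; (5,7)→{5,7}; (6,5)→{4,5,6}. Safe: 3. Place at column 3.
Columns [1, 6, 4, 2, 7, 5, 3], r−c [0, -4, -1, 2, -2, 1, 4], r+c [2, 8, 7, 6, 12, 11, 10] are all distinct, so no two queens attack.

(1,1) (2,6) (3,4) (4,2) (5,7) (6,5) (7,3)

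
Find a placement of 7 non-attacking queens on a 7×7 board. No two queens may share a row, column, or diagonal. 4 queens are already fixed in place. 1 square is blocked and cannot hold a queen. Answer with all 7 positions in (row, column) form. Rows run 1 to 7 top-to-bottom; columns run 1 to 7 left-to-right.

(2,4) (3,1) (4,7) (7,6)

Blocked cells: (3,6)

(1,2) (2,4) (3,1) (4,7) (5,5) (6,3) (7,6)

Row 1: attacked by (2,4)→{3,4,5}; (3,1)→{1,3}; (4,7)→{4,7}; (7,6)→{6}. Safe: 2. Place at column 2.
Row 5: attacked by (1,2)→{2,6}; (2,4)→{1,4,7}; (3,1)→{1,3}; (4,7)→{6,7}; (7,6)→{4,6}. Safe: 5. Place at column 5.
Row 6: attacked by (1,2)→{2,7}; (2,4)→{4}; (3,1)→{1,4}; (4,7)→{5,7}; (5,5)→{4,5,6}; (7,6)→{5,6,7}. Safe: 3. Place at column 3.
Columns [2, 4, 1, 7, 5, 3, 6], r−c [-1, -2, 2, -3, 0, 3, 1], r+c [3, 6, 4, 11, 10, 9, 13] are all distinct, so no two queens attack.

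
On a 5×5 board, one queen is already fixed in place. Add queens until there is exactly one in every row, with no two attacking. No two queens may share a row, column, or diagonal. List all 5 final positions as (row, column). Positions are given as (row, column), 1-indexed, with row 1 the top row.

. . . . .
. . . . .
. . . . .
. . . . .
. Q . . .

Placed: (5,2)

Row 1: attacked by (5,2)→{2}. Safe: 1, 3, 4, 5. Place at column 5.
Row 2: attacked by (1,5)→{4,5}; (5,2)→{2,5}. Safe: 1, 3. Place at column 3.
Row 3: attacked by (1,5)→{3,5}; (2,3)→{2,3,4}; (5,2)→{2,4}. Safe: 1. Place at column 1.
Row 4: attacked by (1,5)→{2,5}; (2,3)→{1,3,5}; (3,1)→{1,2}; (5,2)→{1,2,3}. Safe: 4. Place at column 4.
Columns [5, 3, 1, 4, 2], r−c [-4, -1, 2, 0, 3], r+c [6, 5, 4, 8, 7] are all distinct, so no two queens attack.

(1,5) (2,3) (3,1) (4,4) (5,2)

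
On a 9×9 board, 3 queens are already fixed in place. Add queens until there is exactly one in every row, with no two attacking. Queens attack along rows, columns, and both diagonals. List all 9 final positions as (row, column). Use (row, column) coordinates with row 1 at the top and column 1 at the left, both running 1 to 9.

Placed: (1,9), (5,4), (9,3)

(1,9) (2,6) (3,8) (4,2) (5,4) (6,1) (7,7) (8,5) (9,3)

Row 2: attacked by (1,9)→{8,9}; (5,4)→{1,4,7}; (9,3)→{3}. Safe: 2, 5, 6. Place at column 6.
Row 3: attacked by (1,9)→{7,9}; (2,6)→{5,6,7}; (5,4)→{2,4,6}; (9,3)→{3,9}. Safe: 1, 8. Place at column 8.
Row 4: attacked by (1,9)→{6,9}; (2,6)→{4,6,8}; (3,8)→{7,8,9}; (5,4)→{3,4,5}; (9,3)→{3,8}. Safe: 1, 2. Place at column 2.
Row 6: attacked by (1,9)→{4,9}; (2,6)→{2,6}; (3,8)→{5,8}; (4,2)→{2,4}; (5,4)→{3,4,5}; (9,3)→{3,6}. Safe: 1, 7. Place at column 1.
Row 7: attacked by (1,9)→{3,9}; (2,6)→{1,6}; (3,8)→{4,8}; (4,2)→{2,5}; (5,4)→{2,4,6}; (6,1)→{1,2}; (9,3)→{1,3,5}. Safe: 7. Place at column 7.
Row 8: attacked by (1,9)→{2,9}; (2,6)→{6}; (3,8)→{3,8}; (4,2)→{2,6}; (5,4)→{1,4,7}; (6,1)→{1,3}; (7,7)→{6,7,8}; (9,3)→{2,3,4}. Safe: 5. Place at column 5.
Columns [9, 6, 8, 2, 4, 1, 7, 5, 3], r−c [-8, -4, -5, 2, 1, 5, 0, 3, 6], r+c [10, 8, 11, 6, 9, 7, 14, 13, 12] are all distinct, so no two queens attack.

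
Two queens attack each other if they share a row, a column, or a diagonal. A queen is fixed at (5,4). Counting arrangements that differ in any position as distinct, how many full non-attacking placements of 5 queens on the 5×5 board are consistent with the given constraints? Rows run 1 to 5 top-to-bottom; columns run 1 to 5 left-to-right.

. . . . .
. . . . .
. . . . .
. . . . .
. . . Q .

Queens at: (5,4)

2

Branch on row 1: col 1 → 1; col 2 → 1; col 3 → 0; col 5 → 0.
Sum: 1 + 1 + 0 + 0 = 2.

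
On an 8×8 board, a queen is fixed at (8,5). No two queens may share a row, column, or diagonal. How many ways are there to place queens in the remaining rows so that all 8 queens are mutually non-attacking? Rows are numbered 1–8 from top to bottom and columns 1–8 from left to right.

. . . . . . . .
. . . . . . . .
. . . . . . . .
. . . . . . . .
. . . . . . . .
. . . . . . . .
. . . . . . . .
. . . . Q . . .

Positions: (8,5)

18

Branch on row 1: col 1 → 1; col 2 → 3; col 3 → 4; col 4 → 3; col 6 → 3; col 7 → 3; col 8 → 1.
Sum: 1 + 3 + 4 + 3 + 3 + 3 + 1 = 18.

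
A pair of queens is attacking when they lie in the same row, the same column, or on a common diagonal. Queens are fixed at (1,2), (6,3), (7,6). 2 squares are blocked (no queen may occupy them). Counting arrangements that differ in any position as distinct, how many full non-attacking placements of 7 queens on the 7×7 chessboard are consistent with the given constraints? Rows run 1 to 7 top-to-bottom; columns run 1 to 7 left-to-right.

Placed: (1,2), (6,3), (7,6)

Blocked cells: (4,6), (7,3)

3

Branch on row 2: col 4 → 1; col 5 → 2.
Sum: 1 + 2 = 3.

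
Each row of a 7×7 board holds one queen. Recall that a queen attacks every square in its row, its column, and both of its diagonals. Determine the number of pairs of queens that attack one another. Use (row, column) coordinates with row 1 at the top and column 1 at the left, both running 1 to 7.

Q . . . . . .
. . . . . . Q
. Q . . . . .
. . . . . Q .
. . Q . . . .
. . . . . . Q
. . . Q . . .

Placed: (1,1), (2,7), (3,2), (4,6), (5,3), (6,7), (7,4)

1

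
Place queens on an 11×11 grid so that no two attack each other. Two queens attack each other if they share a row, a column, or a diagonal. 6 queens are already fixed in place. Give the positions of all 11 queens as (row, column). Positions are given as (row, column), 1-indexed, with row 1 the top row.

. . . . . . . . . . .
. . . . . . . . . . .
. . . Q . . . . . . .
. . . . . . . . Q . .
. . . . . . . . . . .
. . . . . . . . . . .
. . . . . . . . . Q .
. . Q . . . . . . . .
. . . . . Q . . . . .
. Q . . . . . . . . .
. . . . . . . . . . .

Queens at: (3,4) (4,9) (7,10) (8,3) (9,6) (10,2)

(1,5) (2,1) (3,4) (4,9) (5,11) (6,8) (7,10) (8,3) (9,6) (10,2) (11,7)

Row 1: attacked by (3,4)→{2,4,6}; (4,9)→{6,9}; (7,10)→{4,10}; (8,3)→{3,10}; (9,6)→{6}; (10,2)→{2,11}. Safe: 1, 5, 7, 8. Place at column 5.
Row 2: attacked by (1,5)→{4,5,6}; (3,4)→{3,4,5}; (4,9)→{7,9,11}; (7,10)→{5,10}; (8,3)→{3,9}; (9,6)→{6}; (10,2)→{2,10}. Safe: 1, 8. Place at column 1.
Row 5: attacked by (1,5)→{1,5,9}; (2,1)→{1,4}; (3,4)→{2,4,6}; (4,9)→{8,9,10}; (7,10)→{8,10}; (8,3)→{3,6}; (9,6)→{2,6,10}; (10,2)→{2,7}. Safe: 11. Place at column 11.
Row 6: attacked by (1,5)→{5,10}; (2,1)→{1,5}; (3,4)→{1,4,7}; (4,9)→{7,9,11}; (5,11)→{10,11}; (7,10)→{9,10,11}; (8,3)→{1,3,5}; (9,6)→{3,6,9}; (10,2)→{2,6}. Safe: 8. Place at column 8.
Row 11: attacked by (1,5)→{5}; (2,1)→{1,10}; (3,4)→{4}; (4,9)→{2,9}; (5,11)→{5,11}; (6,8)→{3,8}; (7,10)→{6,10}; (8,3)→{3,6}; (9,6)→{4,6,8}; (10,2)→{1,2,3}. Safe: 7. Place at column 7.
Columns [5, 1, 4, 9, 11, 8, 10, 3, 6, 2, 7], r−c [-4, 1, -1, -5, -6, -2, -3, 5, 3, 8, 4], r+c [6, 3, 7, 13, 16, 14, 17, 11, 15, 12, 18] are all distinct, so no two queens attack.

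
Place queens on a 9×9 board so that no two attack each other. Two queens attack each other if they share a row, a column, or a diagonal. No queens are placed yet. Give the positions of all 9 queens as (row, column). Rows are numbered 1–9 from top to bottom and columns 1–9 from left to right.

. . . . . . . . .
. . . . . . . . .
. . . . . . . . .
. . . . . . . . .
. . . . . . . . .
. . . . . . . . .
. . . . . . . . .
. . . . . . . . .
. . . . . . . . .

Row 1: Safe: 1, 2, 3, 4, 5, 6, 7, 8, 9. Place at column 3.
Row 2: attacked by (1,3)→{2,3,4}. Safe: 1, 5, 6, 7, 8, 9. Place at column 8.
Row 3: attacked by (1,3)→{1,3,5}; (2,8)→{7,8,9}. Safe: 2, 4, 6. Place at column 6.
Row 4: attacked by (1,3)→{3,6}; (2,8)→{6,8}; (3,6)→{5,6,7}. Safe: 1, 2, 4, 9. Place at column 9.
Row 5: attacked by (1,3)→{3,7}; (2,8)→{5,8}; (3,6)→{4,6,8}; (4,9)→{8,9}. Safe: 1, 2. Place at column 2.
Row 6: attacked by (1,3)→{3,8}; (2,8)→{4,8}; (3,6)→{3,6,9}; (4,9)→{7,9}; (5,2)→{1,2,3}. Safe: 5. Place at column 5.
Row 7: attacked by (1,3)→{3,9}; (2,8)→{3,8}; (3,6)→{2,6}; (4,9)→{6,9}; (5,2)→{2,4}; (6,5)→{4,5,6}. Safe: 1, 7. Place at column 1.
Row 8: attacked by (1,3)→{3}; (2,8)→{2,8}; (3,6)→{1,6}; (4,9)→{5,9}; (5,2)→{2,5}; (6,5)→{3,5,7}; (7,1)→{1,2}. Safe: 4. Place at column 4.
Row 9: attacked by (1,3)→{3}; (2,8)→{1,8}; (3,6)→{6}; (4,9)→{4,9}; (5,2)→{2,6}; (6,5)→{2,5,8}; (7,1)→{1,3}; (8,4)→{3,4,5}. Safe: 7. Place at column 7.
Columns [3, 8, 6, 9, 2, 5, 1, 4, 7], r−c [-2, -6, -3, -5, 3, 1, 6, 4, 2], r+c [4, 10, 9, 13, 7, 11, 8, 12, 16] are all distinct, so no two queens attack.

(1,3) (2,8) (3,6) (4,9) (5,2) (6,5) (7,1) (8,4) (9,7)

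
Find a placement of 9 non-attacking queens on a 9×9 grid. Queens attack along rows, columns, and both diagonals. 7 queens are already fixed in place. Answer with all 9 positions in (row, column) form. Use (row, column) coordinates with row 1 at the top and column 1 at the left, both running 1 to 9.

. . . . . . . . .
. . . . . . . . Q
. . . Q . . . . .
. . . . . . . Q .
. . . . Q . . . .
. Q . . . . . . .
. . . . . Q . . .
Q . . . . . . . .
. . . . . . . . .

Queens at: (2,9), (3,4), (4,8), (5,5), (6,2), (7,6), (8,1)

Row 1: attacked by (2,9)→{8,9}; (3,4)→{2,4,6}; (4,8)→{5,8}; (5,5)→{1,5,9}; (6,2)→{2,7}; (7,6)→{6}; (8,1)→{1,8}. Safe: 3. Place at column 3.
Row 9: attacked by (1,3)→{3}; (2,9)→{2,9}; (3,4)→{4}; (4,8)→{3,8}; (5,5)→{1,5,9}; (6,2)→{2,5}; (7,6)→{4,6,8}; (8,1)→{1,2}. Safe: 7. Place at column 7.
Columns [3, 9, 4, 8, 5, 2, 6, 1, 7], r−c [-2, -7, -1, -4, 0, 4, 1, 7, 2], r+c [4, 11, 7, 12, 10, 8, 13, 9, 16] are all distinct, so no two queens attack.

(1,3) (2,9) (3,4) (4,8) (5,5) (6,2) (7,6) (8,1) (9,7)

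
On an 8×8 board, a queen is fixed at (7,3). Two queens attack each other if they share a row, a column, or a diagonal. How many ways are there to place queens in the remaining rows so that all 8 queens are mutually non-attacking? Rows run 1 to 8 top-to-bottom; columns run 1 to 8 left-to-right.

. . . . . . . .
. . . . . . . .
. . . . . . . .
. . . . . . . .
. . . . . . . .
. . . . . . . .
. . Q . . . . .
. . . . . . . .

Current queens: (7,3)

14

Branch on row 1: col 1 → 0; col 2 → 1; col 4 → 6; col 5 → 3; col 6 → 0; col 7 → 3; col 8 → 1.
Sum: 0 + 1 + 6 + 3 + 0 + 3 + 1 = 14.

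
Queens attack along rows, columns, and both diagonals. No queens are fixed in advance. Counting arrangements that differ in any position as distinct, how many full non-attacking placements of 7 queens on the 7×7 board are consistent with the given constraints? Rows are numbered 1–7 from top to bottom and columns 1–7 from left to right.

Branch on row 1: col 1 → 4; col 2 → 7; col 3 → 6; col 4 → 6; col 5 → 6; col 6 → 7; col 7 → 4.
Sum: 4 + 7 + 6 + 6 + 6 + 7 + 4 = 40.
(This is the classic 7-queens count.)

40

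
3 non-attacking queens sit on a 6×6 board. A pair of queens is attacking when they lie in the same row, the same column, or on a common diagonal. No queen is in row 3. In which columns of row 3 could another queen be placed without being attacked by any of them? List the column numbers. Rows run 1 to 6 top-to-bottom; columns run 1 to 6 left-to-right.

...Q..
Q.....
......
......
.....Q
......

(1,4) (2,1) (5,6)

(1,4) attacks row 3 at column 4 and diagonals 2, 6.
(2,1) attacks row 3 at column 1 and diagonals 2.
(5,6) attacks row 3 at column 6 and diagonals 4.
Attacked columns: {1, 2, 4, 6}. Safe: {3, 5}.

columns 3, 5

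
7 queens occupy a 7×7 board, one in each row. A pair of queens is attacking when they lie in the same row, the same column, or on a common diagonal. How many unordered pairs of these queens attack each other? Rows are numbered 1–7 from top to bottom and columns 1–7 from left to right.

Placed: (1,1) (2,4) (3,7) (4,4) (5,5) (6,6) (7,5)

10

Same column: (2,4)–(4,4) (column 4); (5,5)–(7,5) (column 5).
Same diagonal: (1,1)–(4,4) (|1−4| = |1−4| = 3); (1,1)–(5,5) (|1−5| = |1−5| = 4); (1,1)–(6,6) (|1−6| = |1−6| = 5); (3,7)–(5,5) (|3−5| = |7−5| = 2); (4,4)–(5,5) (|4−5| = |4−5| = 1); (4,4)–(6,6) (|4−6| = |4−6| = 2); (5,5)–(6,6) (|5−6| = |5−6| = 1); (6,6)–(7,5) (|6−7| = |6−5| = 1).
Total attacking pairs: 10.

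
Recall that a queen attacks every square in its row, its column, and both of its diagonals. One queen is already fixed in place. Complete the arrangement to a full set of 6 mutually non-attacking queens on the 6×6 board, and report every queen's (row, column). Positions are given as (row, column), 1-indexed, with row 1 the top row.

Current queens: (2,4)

Row 1: attacked by (2,4)→{3,4,5}. Safe: 1, 2, 6. Place at column 2.
Row 3: attacked by (1,2)→{2,4}; (2,4)→{3,4,5}. Safe: 1, 6. Place at column 6.
Row 4: attacked by (1,2)→{2,5}; (2,4)→{2,4,6}; (3,6)→{5,6}. Safe: 1, 3. Place at column 1.
Row 5: attacked by (1,2)→{2,6}; (2,4)→{1,4}; (3,6)→{4,6}; (4,1)→{1,2}. Safe: 3, 5. Place at column 3.
Row 6: attacked by (1,2)→{2}; (2,4)→{4}; (3,6)→{3,6}; (4,1)→{1,3}; (5,3)→{2,3,4}. Safe: 5. Place at column 5.
Columns [2, 4, 6, 1, 3, 5], r−c [-1, -2, -3, 3, 2, 1], r+c [3, 6, 9, 5, 8, 11] are all distinct, so no two queens attack.

(1,2) (2,4) (3,6) (4,1) (5,3) (6,5)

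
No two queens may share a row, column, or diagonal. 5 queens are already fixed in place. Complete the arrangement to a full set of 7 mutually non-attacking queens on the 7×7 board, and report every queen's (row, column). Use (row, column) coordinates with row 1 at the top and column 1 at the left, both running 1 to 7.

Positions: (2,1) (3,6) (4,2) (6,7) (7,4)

Row 1: attacked by (2,1)→{1,2}; (3,6)→{4,6}; (4,2)→{2,5}; (6,7)→{2,7}; (7,4)→{4}. Safe: 3. Place at column 3.
Row 5: attacked by (1,3)→{3,7}; (2,1)→{1,4}; (3,6)→{4,6}; (4,2)→{1,2,3}; (6,7)→{6,7}; (7,4)→{2,4,6}. Safe: 5. Place at column 5.
Columns [3, 1, 6, 2, 5, 7, 4], r−c [-2, 1, -3, 2, 0, -1, 3], r+c [4, 3, 9, 6, 10, 13, 11] are all distinct, so no two queens attack.

(1,3) (2,1) (3,6) (4,2) (5,5) (6,7) (7,4)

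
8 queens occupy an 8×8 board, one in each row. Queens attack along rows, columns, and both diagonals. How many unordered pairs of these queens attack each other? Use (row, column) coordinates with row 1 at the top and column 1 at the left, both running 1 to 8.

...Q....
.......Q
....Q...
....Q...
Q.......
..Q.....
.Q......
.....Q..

4

Same column: (3,5)–(4,5) (column 5).
Same diagonal: (4,5)–(6,3) (|4−6| = |5−3| = 2); (4,5)–(7,2) (|4−7| = |5−2| = 3); (6,3)–(7,2) (|6−7| = |3−2| = 1).
Total attacking pairs: 4.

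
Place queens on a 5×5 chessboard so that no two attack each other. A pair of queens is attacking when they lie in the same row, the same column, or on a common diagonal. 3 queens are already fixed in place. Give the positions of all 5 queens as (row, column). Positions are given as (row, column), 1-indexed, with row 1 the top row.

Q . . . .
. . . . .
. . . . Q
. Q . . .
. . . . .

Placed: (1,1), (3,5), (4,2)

Row 2: attacked by (1,1)→{1,2}; (3,5)→{4,5}; (4,2)→{2,4}. Safe: 3. Place at column 3.
Row 5: attacked by (1,1)→{1,5}; (2,3)→{3}; (3,5)→{3,5}; (4,2)→{1,2,3}. Safe: 4. Place at column 4.
Columns [1, 3, 5, 2, 4], r−c [0, -1, -2, 2, 1], r+c [2, 5, 8, 6, 9] are all distinct, so no two queens attack.

(1,1) (2,3) (3,5) (4,2) (5,4)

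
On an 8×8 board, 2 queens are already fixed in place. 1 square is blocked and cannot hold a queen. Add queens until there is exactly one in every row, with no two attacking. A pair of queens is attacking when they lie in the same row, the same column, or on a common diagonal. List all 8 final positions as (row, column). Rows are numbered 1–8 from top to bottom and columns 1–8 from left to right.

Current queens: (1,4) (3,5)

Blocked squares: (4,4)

Row 2: attacked by (1,4)→{3,4,5}; (3,5)→{4,5,6}. Safe: 1, 2, 7, 8. Place at column 1.
Row 4: attacked by (1,4)→{1,4,7}; (2,1)→{1,3}; (3,5)→{4,5,6}. Blocked: 4. Safe: 2, 8. Place at column 8.
Row 5: attacked by (1,4)→{4,8}; (2,1)→{1,4}; (3,5)→{3,5,7}; (4,8)→{7,8}. Safe: 2, 6. Place at column 6.
Row 6: attacked by (1,4)→{4}; (2,1)→{1,5}; (3,5)→{2,5,8}; (4,8)→{6,8}; (5,6)→{5,6,7}. Safe: 3. Place at column 3.
Row 7: attacked by (1,4)→{4}; (2,1)→{1,6}; (3,5)→{1,5}; (4,8)→{5,8}; (5,6)→{4,6,8}; (6,3)→{2,3,4}. Safe: 7. Place at column 7.
Row 8: attacked by (1,4)→{4}; (2,1)→{1,7}; (3,5)→{5}; (4,8)→{4,8}; (5,6)→{3,6}; (6,3)→{1,3,5}; (7,7)→{6,7,8}. Safe: 2. Place at column 2.
Columns [4, 1, 5, 8, 6, 3, 7, 2], r−c [-3, 1, -2, -4, -1, 3, 0, 6], r+c [5, 3, 8, 12, 11, 9, 14, 10] are all distinct, so no two queens attack.

(1,4) (2,1) (3,5) (4,8) (5,6) (6,3) (7,7) (8,2)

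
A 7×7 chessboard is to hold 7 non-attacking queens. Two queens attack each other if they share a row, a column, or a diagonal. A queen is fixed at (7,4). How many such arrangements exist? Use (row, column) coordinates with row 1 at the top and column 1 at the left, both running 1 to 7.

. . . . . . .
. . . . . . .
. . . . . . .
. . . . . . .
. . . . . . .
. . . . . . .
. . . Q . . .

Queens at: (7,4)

Branch on row 1: col 1 → 1; col 2 → 1; col 3 → 1; col 5 → 1; col 6 → 1; col 7 → 1.
Sum: 1 + 1 + 1 + 1 + 1 + 1 = 6.

6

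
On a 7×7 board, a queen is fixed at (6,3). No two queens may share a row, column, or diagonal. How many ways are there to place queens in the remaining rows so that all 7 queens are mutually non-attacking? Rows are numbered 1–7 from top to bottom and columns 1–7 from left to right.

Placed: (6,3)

6

Branch on row 1: col 1 → 0; col 2 → 3; col 4 → 1; col 5 → 0; col 6 → 1; col 7 → 1.
Sum: 0 + 3 + 1 + 0 + 1 + 1 = 6.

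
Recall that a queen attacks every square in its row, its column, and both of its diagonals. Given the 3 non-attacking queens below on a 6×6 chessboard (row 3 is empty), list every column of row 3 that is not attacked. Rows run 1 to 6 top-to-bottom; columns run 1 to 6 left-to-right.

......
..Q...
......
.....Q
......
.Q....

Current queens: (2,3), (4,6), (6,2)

columns 1

(2,3) attacks row 3 at column 3 and diagonals 2, 4.
(4,6) attacks row 3 at column 6 and diagonals 5.
(6,2) attacks row 3 at column 2 and diagonals 5.
Attacked columns: {2, 3, 4, 5, 6}. Safe: {1}.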